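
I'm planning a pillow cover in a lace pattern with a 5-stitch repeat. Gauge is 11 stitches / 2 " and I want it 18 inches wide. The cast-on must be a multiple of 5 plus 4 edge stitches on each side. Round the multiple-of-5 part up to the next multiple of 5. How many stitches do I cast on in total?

Cast on 103 stitches.

11 / 2 = 5.5 sts per inch.
18 × 5.5 = 99.00 sts.
Less 8 edge sts → 91.00 for the repeat.
Next multiple of 5: 95.
Add back 8 edge sts → 103.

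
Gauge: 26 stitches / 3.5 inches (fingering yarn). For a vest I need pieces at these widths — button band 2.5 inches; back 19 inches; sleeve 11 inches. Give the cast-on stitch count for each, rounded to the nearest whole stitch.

Rate = 26/3.5 = 7.429 sts per in.
button band: 2.5 × 7.429 = 18.57 → 19.
back: 19 × 7.429 = 141.14 → 141.
sleeve: 11 × 7.429 = 81.71 → 82.

button band 19; back 141; sleeve 82.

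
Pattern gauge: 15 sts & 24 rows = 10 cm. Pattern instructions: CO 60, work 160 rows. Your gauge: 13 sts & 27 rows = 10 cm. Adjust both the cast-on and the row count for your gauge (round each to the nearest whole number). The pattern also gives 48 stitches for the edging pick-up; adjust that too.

Stitches: 60 × 13/15 = 52.00 → 52.
Rows: 160 × 27/24 = 180.00 → 180.
edging pick-up: 48 × 13/15 = 41.60 → 42.

Cast on 52 stitches; work 180 rows; edging pick-up 42 stitches.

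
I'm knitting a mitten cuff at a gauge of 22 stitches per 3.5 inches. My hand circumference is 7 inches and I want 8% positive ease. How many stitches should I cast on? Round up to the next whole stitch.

Finished = 7 × 1.08 = 7.56 in.
22 / 3.5 = 6.286 sts per inch.
7.56 × 6.286 = 47.52 sts.
→ 48 sts.

CO 48 sts.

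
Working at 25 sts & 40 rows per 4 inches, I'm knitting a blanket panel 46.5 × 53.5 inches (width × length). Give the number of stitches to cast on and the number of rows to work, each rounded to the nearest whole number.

Stitch gauge = 25/4 = 6.25 sts/in; 46.5 × 6.25 = 290.62 → 291 sts.
Row gauge = 40/4 = 10 rows/in; 53.5 × 10 = 535.00 → 535 rows.

Cast on 291 stitches and work 535 rows.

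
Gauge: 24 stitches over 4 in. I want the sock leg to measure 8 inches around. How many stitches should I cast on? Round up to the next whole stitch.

CO 48 sts.

24 stitches / 4 in = 6 stitches per inch.
8 × 6 = 48.00 stitches.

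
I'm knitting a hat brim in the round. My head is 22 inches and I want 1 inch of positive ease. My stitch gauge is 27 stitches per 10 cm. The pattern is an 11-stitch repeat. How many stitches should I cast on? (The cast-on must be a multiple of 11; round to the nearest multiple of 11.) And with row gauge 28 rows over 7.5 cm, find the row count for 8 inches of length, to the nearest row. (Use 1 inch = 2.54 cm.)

Finished = 22 + 1 = 23 inches.
23 inches × 2.54 = 58.42 cm.
27/10 = 2.7 sts per cm; 58.42 × 2.7 = 157.73 sts.
Nearest multiple of 11 → 154.
8 inches = 20.32 cm; × 3.733 = 75.86 → 76 rows.

Cast on 154 stitches; work 76 rows.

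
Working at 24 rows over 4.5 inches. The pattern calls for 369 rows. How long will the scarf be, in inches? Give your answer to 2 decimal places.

24 rows / 4.5 inch = 5.333 rows per inch.
369 / 5.333 = 69.188 inches.

69.19 inches.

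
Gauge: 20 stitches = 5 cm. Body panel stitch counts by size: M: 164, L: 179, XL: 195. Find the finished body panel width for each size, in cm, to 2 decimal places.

M 41.00 cm; L 44.75 cm; XL 48.75 cm.

20/5 = 4 sts per cm.
M: 164 / 4 = 41.000 → 41.00 cm.
L: 179 / 4 = 44.750 → 44.75 cm.
XL: 195 / 4 = 48.750 → 48.75 cm.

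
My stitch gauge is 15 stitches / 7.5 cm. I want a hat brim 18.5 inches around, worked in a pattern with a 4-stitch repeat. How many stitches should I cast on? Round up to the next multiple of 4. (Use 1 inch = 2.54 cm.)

CO 96 sts.

18.5 in = 18.5 × 2.54 = 46.99 cm.
15 / 7.5 = 2 sts/cm.
46.99 × 2 = 93.98 sts.
→ 96.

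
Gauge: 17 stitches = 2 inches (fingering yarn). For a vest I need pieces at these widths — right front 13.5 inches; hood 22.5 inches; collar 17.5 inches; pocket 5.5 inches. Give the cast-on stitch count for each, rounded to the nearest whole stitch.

right front 115; hood 191; collar 149; pocket 47.

Rate = 17/2 = 8.5 sts per in.
right front: 13.5 × 8.5 = 114.75 → 115.
hood: 22.5 × 8.5 = 191.25 → 191.
collar: 17.5 × 8.5 = 148.75 → 149.
pocket: 5.5 × 8.5 = 46.75 → 47.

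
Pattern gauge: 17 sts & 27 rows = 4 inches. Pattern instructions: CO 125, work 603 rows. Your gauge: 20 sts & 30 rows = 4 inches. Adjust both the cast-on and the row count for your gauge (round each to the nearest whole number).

Stitches: 125 × 20/17 = 147.06 → 147.
Rows: 603 × 30/27 = 670.00 → 670.

Cast on 147 stitches; work 670 rows.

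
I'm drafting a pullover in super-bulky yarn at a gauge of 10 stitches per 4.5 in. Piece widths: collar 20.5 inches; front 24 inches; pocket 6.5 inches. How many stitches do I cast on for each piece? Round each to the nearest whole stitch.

Rate = 10/4.5 = 2.222 sts per in.
collar: 20.5 × 2.222 = 45.56 → 46.
front: 24 × 2.222 = 53.33 → 53.
pocket: 6.5 × 2.222 = 14.44 → 14.

collar 46; front 53; pocket 14.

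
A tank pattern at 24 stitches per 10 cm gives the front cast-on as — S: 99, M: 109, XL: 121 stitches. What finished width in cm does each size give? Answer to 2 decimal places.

24/10 = 2.4 sts per cm.
S: 99 / 2.4 = 41.250 → 41.25 cm.
M: 109 / 2.4 = 45.417 → 45.42 cm.
XL: 121 / 2.4 = 50.417 → 50.42 cm.

S 41.25 cm; M 45.42 cm; XL 50.42 cm.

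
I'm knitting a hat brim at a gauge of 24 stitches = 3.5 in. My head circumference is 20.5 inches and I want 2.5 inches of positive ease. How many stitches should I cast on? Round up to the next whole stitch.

Cast on 158 stitches.

Finished = 20.5 + 2.5 = 23 in.
24 / 3.5 = 6.857 sts per inch.
23.00 × 6.857 = 157.71 sts.
→ 158 sts.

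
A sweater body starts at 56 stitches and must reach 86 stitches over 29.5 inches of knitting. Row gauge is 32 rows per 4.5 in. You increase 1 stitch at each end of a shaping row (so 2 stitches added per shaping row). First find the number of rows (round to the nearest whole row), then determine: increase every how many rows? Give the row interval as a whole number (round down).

Increase every 14th row.

Rows = 29.5 × 7.111 = 209.8 → 210 rows.
Stitches to add: 30 → 15 shaping rows (at 2 st each).
210 / 15 = 14.00 → every 14 rows.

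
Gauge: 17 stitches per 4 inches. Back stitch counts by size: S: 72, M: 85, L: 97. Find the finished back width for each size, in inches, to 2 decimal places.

S 16.94 inches; M 20.00 inches; L 22.82 inches.

17/4 = 4.25 sts per in.
S: 72 / 4.25 = 16.941 → 16.94 in.
M: 85 / 4.25 = 20.000 → 20.00 in.
L: 97 / 4.25 = 22.824 → 22.82 in.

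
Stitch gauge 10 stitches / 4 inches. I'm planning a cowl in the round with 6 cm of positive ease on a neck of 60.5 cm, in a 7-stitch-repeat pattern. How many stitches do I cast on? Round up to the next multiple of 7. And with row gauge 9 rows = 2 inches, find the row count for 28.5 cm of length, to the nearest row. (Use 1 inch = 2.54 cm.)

Cast on 70 stitches; work 50 rows.

Finished = 60.5 + 6 = 66.5 cm.
66.5 cm × 1/2.54 = 26.18 inches.
10/4 = 2.5 sts per in; 26.18 × 2.5 = 65.45 sts.
Next multiple of 7 → 70.
28.5 cm = 11.22 inches; × 4.5 = 50.49 → 50 rows.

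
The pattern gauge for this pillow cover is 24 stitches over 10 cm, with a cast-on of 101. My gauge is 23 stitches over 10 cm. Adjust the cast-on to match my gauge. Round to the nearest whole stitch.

97 stitches.

Scale factor = 23 / 24 = 0.958.
101 × 23 / 24 = 96.79 sts.
→ 97 sts.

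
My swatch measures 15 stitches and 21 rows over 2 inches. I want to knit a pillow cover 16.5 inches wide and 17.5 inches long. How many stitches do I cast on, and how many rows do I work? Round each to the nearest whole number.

Stitch gauge = 15/2 = 7.5 sts/in; 16.5 × 7.5 = 123.75 → 124 sts.
Row gauge = 21/2 = 10.5 rows/in; 17.5 × 10.5 = 183.75 → 184 rows.

Cast on 124 stitches and work 184 rows.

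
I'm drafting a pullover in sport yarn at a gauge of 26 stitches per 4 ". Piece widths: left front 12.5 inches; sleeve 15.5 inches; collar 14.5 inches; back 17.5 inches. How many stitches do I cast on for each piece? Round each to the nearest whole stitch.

left front 81; sleeve 101; collar 94; back 114.

Rate = 26/4 = 6.5 sts per in.
left front: 12.5 × 6.5 = 81.25 → 81.
sleeve: 15.5 × 6.5 = 100.75 → 101.
collar: 14.5 × 6.5 = 94.25 → 94.
back: 17.5 × 6.5 = 113.75 → 114.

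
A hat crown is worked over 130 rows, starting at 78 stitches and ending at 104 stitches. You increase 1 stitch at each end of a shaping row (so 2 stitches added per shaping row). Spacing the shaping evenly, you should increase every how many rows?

Increase every 10th row.

Stitches to add: |104 − 78| = 26.
Shaping rows needed: 26 / 2 = 13.
130 rows / 13 = every 10 rows.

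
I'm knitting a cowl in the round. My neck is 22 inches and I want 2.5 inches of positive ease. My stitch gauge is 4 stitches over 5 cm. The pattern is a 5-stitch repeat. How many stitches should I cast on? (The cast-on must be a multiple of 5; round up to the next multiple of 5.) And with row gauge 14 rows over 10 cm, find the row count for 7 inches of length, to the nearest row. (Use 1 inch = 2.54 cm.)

Finished = 22 + 2.5 = 24.5 inches.
24.5 inches × 2.54 = 62.23 cm.
4/5 = 0.8 sts per cm; 62.23 × 0.8 = 49.78 sts.
Next multiple of 5 → 50.
7 inches = 17.78 cm; × 1.4 = 24.89 → 25 rows.

Cast on 50 stitches; work 25 rows.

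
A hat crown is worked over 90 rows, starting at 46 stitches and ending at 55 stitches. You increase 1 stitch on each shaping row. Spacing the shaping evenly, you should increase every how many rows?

Increase every 10th row.

Stitches to add: |55 − 46| = 9.
Shaping rows needed: 9 / 1 = 9.
90 rows / 9 = every 10 rows.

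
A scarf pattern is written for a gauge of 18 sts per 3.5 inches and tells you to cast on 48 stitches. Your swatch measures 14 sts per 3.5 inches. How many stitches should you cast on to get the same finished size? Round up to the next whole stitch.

CO 38 sts.

Scale factor = 14 / 18 = 0.778.
48 × 14 / 18 = 37.33 sts.
→ 38 sts.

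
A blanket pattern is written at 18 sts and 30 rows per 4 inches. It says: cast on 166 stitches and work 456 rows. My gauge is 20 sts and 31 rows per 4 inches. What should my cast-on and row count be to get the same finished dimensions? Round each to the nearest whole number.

Stitches: 166 × 20/18 = 184.44 → 184.
Rows: 456 × 31/30 = 471.20 → 471.

Cast on 184 stitches; work 471 rows.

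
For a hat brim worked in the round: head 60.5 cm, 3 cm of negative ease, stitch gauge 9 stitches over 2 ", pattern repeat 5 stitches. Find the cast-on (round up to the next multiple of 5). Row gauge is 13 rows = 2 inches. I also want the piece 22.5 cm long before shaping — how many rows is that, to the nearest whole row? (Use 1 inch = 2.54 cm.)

Finished = 60.5 − 3 = 57.5 cm.
57.5 cm × 1/2.54 = 22.64 inches.
9/2 = 4.5 sts per in; 22.64 × 4.5 = 101.87 sts.
Next multiple of 5 → 105.
22.5 cm = 8.86 inches; × 6.5 = 57.58 → 58 rows.

Cast on 105 stitches; work 58 rows.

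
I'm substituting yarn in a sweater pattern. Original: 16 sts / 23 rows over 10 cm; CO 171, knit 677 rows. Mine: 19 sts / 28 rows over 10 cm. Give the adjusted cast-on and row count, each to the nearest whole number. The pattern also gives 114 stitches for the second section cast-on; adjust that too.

Cast on 203 stitches; work 824 rows; second section cast-on 135 stitches.

Stitches: 171 × 19/16 = 203.06 → 203.
Rows: 677 × 28/23 = 824.17 → 824.
second section cast-on: 114 × 19/16 = 135.38 → 135.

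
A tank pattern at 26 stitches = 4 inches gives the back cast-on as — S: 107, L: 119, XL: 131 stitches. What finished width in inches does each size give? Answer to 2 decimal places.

S 16.46 inches; L 18.31 inches; XL 20.15 inches.

26/4 = 6.5 sts per in.
S: 107 / 6.5 = 16.462 → 16.46 in.
L: 119 / 6.5 = 18.308 → 18.31 in.
XL: 131 / 6.5 = 20.154 → 20.15 in.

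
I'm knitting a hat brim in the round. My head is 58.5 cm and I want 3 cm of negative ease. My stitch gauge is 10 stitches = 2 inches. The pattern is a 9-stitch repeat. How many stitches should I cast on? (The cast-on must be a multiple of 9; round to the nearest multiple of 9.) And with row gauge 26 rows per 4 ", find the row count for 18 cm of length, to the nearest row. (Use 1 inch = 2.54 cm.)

Cast on 108 stitches; work 46 rows.

Finished = 58.5 − 3 = 55.5 cm.
55.5 cm × 1/2.54 = 21.85 inches.
10/2 = 5 sts per in; 21.85 × 5 = 109.25 sts.
Nearest multiple of 9 → 108.
18 cm = 7.09 inches; × 6.5 = 46.06 → 46 rows.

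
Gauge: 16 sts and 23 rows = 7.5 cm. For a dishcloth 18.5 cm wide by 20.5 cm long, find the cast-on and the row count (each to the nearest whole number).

Cast on 39 stitches and work 63 rows.

Stitch gauge = 16/7.5 = 2.133 sts/cm; 18.5 × 2.133 = 39.47 → 39 sts.
Row gauge = 23/7.5 = 3.067 rows/cm; 20.5 × 3.067 = 62.87 → 63 rows.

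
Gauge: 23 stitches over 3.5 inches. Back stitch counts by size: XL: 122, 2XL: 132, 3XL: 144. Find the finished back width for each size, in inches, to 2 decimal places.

XL 18.57 inches; 2XL 20.09 inches; 3XL 21.91 inches.

23/3.5 = 6.571 sts per in.
XL: 122 / 6.571 = 18.565 → 18.57 in.
2XL: 132 / 6.571 = 20.087 → 20.09 in.
3XL: 144 / 6.571 = 21.913 → 21.91 in.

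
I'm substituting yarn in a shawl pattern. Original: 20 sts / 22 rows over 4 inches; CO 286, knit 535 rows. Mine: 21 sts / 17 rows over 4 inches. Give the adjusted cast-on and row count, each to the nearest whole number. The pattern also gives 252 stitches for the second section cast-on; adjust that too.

Cast on 300 stitches; work 413 rows; second section cast-on 265 stitches.

Stitches: 286 × 21/20 = 300.30 → 300.
Rows: 535 × 17/22 = 413.41 → 413.
second section cast-on: 252 × 21/20 = 264.60 → 265.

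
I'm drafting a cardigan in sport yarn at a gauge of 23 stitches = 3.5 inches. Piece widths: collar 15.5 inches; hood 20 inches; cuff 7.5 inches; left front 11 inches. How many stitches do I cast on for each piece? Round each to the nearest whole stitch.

collar 102; hood 131; cuff 49; left front 72.

Rate = 23/3.5 = 6.571 sts per in.
collar: 15.5 × 6.571 = 101.86 → 102.
hood: 20 × 6.571 = 131.43 → 131.
cuff: 7.5 × 6.571 = 49.29 → 49.
left front: 11 × 6.571 = 72.29 → 72.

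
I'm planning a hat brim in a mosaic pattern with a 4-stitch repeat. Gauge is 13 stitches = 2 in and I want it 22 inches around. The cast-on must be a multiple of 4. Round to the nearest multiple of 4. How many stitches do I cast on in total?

13 / 2 = 6.5 sts per inch.
22 × 6.5 = 143.00 sts.
Nearest multiple of 4: 144.

144 stitches.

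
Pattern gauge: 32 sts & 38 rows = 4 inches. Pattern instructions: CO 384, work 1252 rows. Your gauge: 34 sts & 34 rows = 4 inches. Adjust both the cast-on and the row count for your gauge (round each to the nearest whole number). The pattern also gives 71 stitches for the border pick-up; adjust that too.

Stitches: 384 × 34/32 = 408.00 → 408.
Rows: 1252 × 34/38 = 1120.21 → 1120.
border pick-up: 71 × 34/32 = 75.44 → 75.

Cast on 408 stitches; work 1120 rows; border pick-up 75 stitches.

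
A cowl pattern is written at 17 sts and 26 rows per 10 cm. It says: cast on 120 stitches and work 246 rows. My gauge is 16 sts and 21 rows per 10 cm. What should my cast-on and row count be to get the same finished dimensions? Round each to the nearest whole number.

Cast on 113 stitches; work 199 rows.

Stitches: 120 × 16/17 = 112.94 → 113.
Rows: 246 × 21/26 = 198.69 → 199.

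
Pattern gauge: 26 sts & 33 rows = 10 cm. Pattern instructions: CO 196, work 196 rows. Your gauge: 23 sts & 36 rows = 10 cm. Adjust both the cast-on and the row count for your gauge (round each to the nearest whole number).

Stitches: 196 × 23/26 = 173.38 → 173.
Rows: 196 × 36/33 = 213.82 → 214.

Cast on 173 stitches; work 214 rows.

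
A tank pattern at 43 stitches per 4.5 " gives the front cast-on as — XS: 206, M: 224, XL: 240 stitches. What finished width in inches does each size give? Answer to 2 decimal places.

XS 21.56 inches; M 23.44 inches; XL 25.12 inches.

43/4.5 = 9.556 sts per in.
XS: 206 / 9.556 = 21.558 → 21.56 in.
M: 224 / 9.556 = 23.442 → 23.44 in.
XL: 240 / 9.556 = 25.116 → 25.12 in.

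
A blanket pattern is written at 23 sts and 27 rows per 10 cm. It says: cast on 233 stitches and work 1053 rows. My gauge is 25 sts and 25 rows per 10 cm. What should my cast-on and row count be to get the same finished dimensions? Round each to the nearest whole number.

Stitches: 233 × 25/23 = 253.26 → 253.
Rows: 1053 × 25/27 = 975.00 → 975.

Cast on 253 stitches; work 975 rows.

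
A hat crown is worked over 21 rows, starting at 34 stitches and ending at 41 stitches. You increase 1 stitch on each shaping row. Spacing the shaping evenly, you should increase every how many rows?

Stitches to add: |41 − 34| = 7.
Shaping rows needed: 7 / 1 = 7.
21 rows / 7 = every 3 rows.

Increase every 3rd row.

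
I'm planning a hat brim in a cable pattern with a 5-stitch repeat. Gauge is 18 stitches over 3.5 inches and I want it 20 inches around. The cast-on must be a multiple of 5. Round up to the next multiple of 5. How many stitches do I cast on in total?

105 stitches.

18 / 3.5 = 5.143 sts per inch.
20 × 5.143 = 102.86 sts.
Next multiple of 5: 105.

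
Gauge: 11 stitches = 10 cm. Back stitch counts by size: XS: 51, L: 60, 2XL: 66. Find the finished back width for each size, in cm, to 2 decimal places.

11/10 = 1.1 sts per cm.
XS: 51 / 1.1 = 46.364 → 46.36 cm.
L: 60 / 1.1 = 54.545 → 54.55 cm.
2XL: 66 / 1.1 = 60.000 → 60.00 cm.

XS 46.36 cm; L 54.55 cm; 2XL 60.00 cm.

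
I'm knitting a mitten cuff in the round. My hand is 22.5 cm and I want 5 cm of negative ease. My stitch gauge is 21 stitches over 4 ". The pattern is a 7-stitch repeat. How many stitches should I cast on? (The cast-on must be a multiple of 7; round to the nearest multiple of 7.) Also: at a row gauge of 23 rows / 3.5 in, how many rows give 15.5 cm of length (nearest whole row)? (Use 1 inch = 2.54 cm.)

Finished = 22.5 − 5 = 17.5 cm.
17.5 cm × 1/2.54 = 6.89 inches.
21/4 = 5.25 sts per in; 6.89 × 5.25 = 36.17 sts.
Nearest multiple of 7 → 35.
15.5 cm = 6.10 inches; × 6.571 = 40.10 → 40 rows.

Cast on 35 stitches; work 40 rows.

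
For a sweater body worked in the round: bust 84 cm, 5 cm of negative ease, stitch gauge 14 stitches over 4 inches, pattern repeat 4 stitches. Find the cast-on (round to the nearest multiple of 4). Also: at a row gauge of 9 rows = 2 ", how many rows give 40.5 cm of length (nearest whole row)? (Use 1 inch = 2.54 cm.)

Cast on 108 stitches; work 72 rows.

Finished = 84 − 5 = 79 cm.
79 cm × 1/2.54 = 31.10 inches.
14/4 = 3.5 sts per in; 31.10 × 3.5 = 108.86 sts.
Nearest multiple of 4 → 108.
40.5 cm = 15.94 inches; × 4.5 = 71.75 → 72 rows.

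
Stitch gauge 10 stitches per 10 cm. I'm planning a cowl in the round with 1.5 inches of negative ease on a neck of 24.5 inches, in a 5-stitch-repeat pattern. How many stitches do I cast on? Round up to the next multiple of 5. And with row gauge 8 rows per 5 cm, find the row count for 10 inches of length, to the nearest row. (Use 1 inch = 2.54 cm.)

Finished = 24.5 − 1.5 = 23 inches.
23 inches × 2.54 = 58.42 cm.
10/10 = 1 sts per cm; 58.42 × 1 = 58.42 sts.
Next multiple of 5 → 60.
10 inches = 25.40 cm; × 1.6 = 40.64 → 41 rows.

Cast on 60 stitches; work 41 rows.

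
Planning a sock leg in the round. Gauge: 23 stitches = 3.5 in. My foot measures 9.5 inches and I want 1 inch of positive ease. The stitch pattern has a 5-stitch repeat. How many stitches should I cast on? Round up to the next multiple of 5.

CO 70 sts.

Finished = 9.5 + 1 = 10.5 inches.
23 / 3.5 = 6.571 sts/in.
10.5 × 6.571 = 69.00 sts.
Next multiple of 5: 70.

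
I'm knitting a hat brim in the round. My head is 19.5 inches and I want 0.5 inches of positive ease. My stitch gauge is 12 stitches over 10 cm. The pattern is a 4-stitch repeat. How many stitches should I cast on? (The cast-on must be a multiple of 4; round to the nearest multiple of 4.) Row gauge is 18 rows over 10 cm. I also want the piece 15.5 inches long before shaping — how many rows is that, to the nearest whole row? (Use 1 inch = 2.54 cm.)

Finished = 19.5 + 0.5 = 20 inches.
20 inches × 2.54 = 50.80 cm.
12/10 = 1.2 sts per cm; 50.80 × 1.2 = 60.96 sts.
Nearest multiple of 4 → 60.
15.5 inches = 39.37 cm; × 1.8 = 70.87 → 71 rows.

Cast on 60 stitches; work 71 rows.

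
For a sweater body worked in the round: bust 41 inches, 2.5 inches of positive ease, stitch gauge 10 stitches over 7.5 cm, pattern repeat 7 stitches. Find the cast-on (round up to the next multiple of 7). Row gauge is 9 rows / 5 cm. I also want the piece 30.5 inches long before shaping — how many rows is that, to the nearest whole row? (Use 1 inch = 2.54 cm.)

Finished = 41 + 2.5 = 43.5 inches.
43.5 inches × 2.54 = 110.49 cm.
10/7.5 = 1.333 sts per cm; 110.49 × 1.333 = 147.32 sts.
Next multiple of 7 → 154.
30.5 inches = 77.47 cm; × 1.8 = 139.45 → 139 rows.

Cast on 154 stitches; work 139 rows.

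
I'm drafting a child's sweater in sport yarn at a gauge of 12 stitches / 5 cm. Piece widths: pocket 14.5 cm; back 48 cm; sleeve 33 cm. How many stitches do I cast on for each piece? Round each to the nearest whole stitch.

Rate = 12/5 = 2.4 sts per cm.
pocket: 14.5 × 2.4 = 34.80 → 35.
back: 48 × 2.4 = 115.20 → 115.
sleeve: 33 × 2.4 = 79.20 → 79.

pocket 35; back 115; sleeve 79.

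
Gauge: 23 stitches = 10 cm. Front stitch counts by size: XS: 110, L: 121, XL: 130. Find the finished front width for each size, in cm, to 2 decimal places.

XS 47.83 cm; L 52.61 cm; XL 56.52 cm.

23/10 = 2.3 sts per cm.
XS: 110 / 2.3 = 47.826 → 47.83 cm.
L: 121 / 2.3 = 52.609 → 52.61 cm.
XL: 130 / 2.3 = 56.522 → 56.52 cm.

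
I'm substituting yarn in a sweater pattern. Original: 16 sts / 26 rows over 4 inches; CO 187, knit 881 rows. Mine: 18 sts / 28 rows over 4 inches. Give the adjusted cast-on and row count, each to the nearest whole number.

Cast on 210 stitches; work 949 rows.

Stitches: 187 × 18/16 = 210.38 → 210.
Rows: 881 × 28/26 = 948.77 → 949.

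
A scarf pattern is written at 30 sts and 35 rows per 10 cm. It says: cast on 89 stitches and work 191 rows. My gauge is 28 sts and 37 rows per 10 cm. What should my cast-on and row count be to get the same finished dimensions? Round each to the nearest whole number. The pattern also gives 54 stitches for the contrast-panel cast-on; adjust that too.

Cast on 83 stitches; work 202 rows; contrast-panel cast-on 50 stitches.

Stitches: 89 × 28/30 = 83.07 → 83.
Rows: 191 × 37/35 = 201.91 → 202.
contrast-panel cast-on: 54 × 28/30 = 50.40 → 50.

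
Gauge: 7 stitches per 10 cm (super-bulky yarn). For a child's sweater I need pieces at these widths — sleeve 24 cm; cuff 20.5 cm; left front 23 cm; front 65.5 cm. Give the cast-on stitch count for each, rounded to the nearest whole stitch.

Rate = 7/10 = 0.7 sts per cm.
sleeve: 24 × 0.7 = 16.80 → 17.
cuff: 20.5 × 0.7 = 14.35 → 14.
left front: 23 × 0.7 = 16.10 → 16.
front: 65.5 × 0.7 = 45.85 → 46.

sleeve 17; cuff 14; left front 16; front 46.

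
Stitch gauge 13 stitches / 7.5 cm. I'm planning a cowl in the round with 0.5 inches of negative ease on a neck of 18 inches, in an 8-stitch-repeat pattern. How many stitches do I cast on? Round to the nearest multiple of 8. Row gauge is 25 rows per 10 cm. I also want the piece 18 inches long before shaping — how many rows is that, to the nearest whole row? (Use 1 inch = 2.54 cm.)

Cast on 80 stitches; work 114 rows.

Finished = 18 − 0.5 = 17.5 inches.
17.5 inches × 2.54 = 44.45 cm.
13/7.5 = 1.733 sts per cm; 44.45 × 1.733 = 77.05 sts.
Nearest multiple of 8 → 80.
18 inches = 45.72 cm; × 2.5 = 114.30 → 114 rows.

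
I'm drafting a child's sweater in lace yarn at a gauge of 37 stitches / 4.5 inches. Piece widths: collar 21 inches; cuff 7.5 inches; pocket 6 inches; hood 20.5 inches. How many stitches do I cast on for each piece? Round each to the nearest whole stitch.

Rate = 37/4.5 = 8.222 sts per in.
collar: 21 × 8.222 = 172.67 → 173.
cuff: 7.5 × 8.222 = 61.67 → 62.
pocket: 6 × 8.222 = 49.33 → 49.
hood: 20.5 × 8.222 = 168.56 → 169.

collar 173; cuff 62; pocket 49; hood 169.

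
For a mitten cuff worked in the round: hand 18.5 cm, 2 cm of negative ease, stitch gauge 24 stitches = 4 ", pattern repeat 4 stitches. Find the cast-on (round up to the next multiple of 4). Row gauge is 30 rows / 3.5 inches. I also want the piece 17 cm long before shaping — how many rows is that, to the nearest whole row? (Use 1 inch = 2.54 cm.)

Cast on 40 stitches; work 57 rows.

Finished = 18.5 − 2 = 16.5 cm.
16.5 cm × 1/2.54 = 6.50 inches.
24/4 = 6 sts per in; 6.50 × 6 = 38.98 sts.
Next multiple of 4 → 40.
17 cm = 6.69 inches; × 8.571 = 57.37 → 57 rows.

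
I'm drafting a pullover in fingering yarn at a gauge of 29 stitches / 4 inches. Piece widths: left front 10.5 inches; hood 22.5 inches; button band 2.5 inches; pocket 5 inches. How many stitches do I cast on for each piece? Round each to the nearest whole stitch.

left front 76; hood 163; button band 18; pocket 36.

Rate = 29/4 = 7.25 sts per in.
left front: 10.5 × 7.25 = 76.12 → 76.
hood: 22.5 × 7.25 = 163.12 → 163.
button band: 2.5 × 7.25 = 18.12 → 18.
pocket: 5 × 7.25 = 36.25 → 36.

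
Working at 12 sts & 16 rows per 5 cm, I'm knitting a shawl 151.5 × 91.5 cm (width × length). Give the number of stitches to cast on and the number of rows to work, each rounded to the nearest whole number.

Stitch gauge = 12/5 = 2.4 sts/cm; 151.5 × 2.4 = 363.60 → 364 sts.
Row gauge = 16/5 = 3.2 rows/cm; 91.5 × 3.2 = 292.80 → 293 rows.

Cast on 364 stitches and work 293 rows.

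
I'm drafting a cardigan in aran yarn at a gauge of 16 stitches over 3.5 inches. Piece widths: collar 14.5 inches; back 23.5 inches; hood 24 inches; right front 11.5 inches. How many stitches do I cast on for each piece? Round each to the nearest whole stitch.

Rate = 16/3.5 = 4.571 sts per in.
collar: 14.5 × 4.571 = 66.29 → 66.
back: 23.5 × 4.571 = 107.43 → 107.
hood: 24 × 4.571 = 109.71 → 110.
right front: 11.5 × 4.571 = 52.57 → 53.

collar 66; back 107; hood 110; right front 53.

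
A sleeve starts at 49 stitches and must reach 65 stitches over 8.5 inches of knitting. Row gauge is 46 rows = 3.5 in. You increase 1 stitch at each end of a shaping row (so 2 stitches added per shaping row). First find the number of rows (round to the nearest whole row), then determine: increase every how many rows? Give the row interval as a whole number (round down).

Rows = 8.5 × 13.143 = 111.7 → 112 rows.
Stitches to add: 16 → 8 shaping rows (at 2 st each).
112 / 8 = 14.00 → every 14 rows.

Increase every 14th row.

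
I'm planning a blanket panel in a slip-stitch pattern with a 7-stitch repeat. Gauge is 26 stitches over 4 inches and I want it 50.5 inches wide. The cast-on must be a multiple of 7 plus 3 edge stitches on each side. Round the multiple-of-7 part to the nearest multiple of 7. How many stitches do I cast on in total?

26 / 4 = 6.5 sts per inch.
50.5 × 6.5 = 328.25 sts.
Less 6 edge sts → 322.25 for the repeat.
Nearest multiple of 7: 322.
Add back 6 edge sts → 328.

CO 328 sts.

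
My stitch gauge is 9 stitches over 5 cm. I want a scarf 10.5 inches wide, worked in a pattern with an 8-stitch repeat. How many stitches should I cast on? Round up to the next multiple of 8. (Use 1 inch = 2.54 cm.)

Cast on 56 stitches.

10.5 in = 10.5 × 2.54 = 26.67 cm.
9 / 5 = 1.8 sts/cm.
26.67 × 1.8 = 48.01 sts.
→ 56.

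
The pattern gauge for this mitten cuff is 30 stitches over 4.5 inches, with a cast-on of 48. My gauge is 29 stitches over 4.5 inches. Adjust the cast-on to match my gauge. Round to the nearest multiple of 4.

Cast on 48 stitches.

Scale factor = 29 / 30 = 0.967.
48 × 29 / 30 = 46.40 sts.
→ 48 sts.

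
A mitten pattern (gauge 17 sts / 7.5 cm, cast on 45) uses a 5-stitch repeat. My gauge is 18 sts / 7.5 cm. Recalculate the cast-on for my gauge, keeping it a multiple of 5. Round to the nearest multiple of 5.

50 stitches.

45 × 18 / 17 = 47.65.
Nearest multiple of 5: 50.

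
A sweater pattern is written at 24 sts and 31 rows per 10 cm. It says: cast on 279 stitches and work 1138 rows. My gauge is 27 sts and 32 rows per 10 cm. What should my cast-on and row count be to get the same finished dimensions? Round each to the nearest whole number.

Cast on 314 stitches; work 1175 rows.

Stitches: 279 × 27/24 = 313.88 → 314.
Rows: 1138 × 32/31 = 1174.71 → 1175.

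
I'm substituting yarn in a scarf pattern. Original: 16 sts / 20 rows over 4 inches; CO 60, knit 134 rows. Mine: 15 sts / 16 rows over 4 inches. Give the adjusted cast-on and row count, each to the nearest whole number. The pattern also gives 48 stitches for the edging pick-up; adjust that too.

Stitches: 60 × 15/16 = 56.25 → 56.
Rows: 134 × 16/20 = 107.20 → 107.
edging pick-up: 48 × 15/16 = 45.00 → 45.

Cast on 56 stitches; work 107 rows; edging pick-up 45 stitches.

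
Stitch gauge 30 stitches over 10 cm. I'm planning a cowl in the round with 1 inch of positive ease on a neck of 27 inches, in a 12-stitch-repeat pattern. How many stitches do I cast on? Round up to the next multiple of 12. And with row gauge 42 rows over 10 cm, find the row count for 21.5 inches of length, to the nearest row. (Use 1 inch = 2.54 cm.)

Cast on 216 stitches; work 229 rows.

Finished = 27 + 1 = 28 inches.
28 inches × 2.54 = 71.12 cm.
30/10 = 3 sts per cm; 71.12 × 3 = 213.36 sts.
Next multiple of 12 → 216.
21.5 inches = 54.61 cm; × 4.2 = 229.36 → 229 rows.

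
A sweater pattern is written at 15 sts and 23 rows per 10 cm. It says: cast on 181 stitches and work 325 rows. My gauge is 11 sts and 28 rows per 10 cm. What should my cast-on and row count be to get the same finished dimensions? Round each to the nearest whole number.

Stitches: 181 × 11/15 = 132.73 → 133.
Rows: 325 × 28/23 = 395.65 → 396.

Cast on 133 stitches; work 396 rows.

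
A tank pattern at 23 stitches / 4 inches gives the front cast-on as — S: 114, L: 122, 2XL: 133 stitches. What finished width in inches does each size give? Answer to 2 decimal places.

S 19.83 inches; L 21.22 inches; 2XL 23.13 inches.

23/4 = 5.75 sts per in.
S: 114 / 5.75 = 19.826 → 19.83 in.
L: 122 / 5.75 = 21.217 → 21.22 in.
2XL: 133 / 5.75 = 23.130 → 23.13 in.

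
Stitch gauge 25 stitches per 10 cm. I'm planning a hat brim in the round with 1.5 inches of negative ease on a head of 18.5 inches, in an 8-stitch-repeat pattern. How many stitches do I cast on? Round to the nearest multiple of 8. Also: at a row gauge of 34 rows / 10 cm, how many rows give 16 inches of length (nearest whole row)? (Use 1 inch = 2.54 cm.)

Finished = 18.5 − 1.5 = 17 inches.
17 inches × 2.54 = 43.18 cm.
25/10 = 2.5 sts per cm; 43.18 × 2.5 = 107.95 sts.
Nearest multiple of 8 → 104.
16 inches = 40.64 cm; × 3.4 = 138.18 → 138 rows.

Cast on 104 stitches; work 138 rows.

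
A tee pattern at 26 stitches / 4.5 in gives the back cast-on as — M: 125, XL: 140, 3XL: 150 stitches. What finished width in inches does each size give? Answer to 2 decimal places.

26/4.5 = 5.778 sts per in.
M: 125 / 5.778 = 21.635 → 21.63 in.
XL: 140 / 5.778 = 24.231 → 24.23 in.
3XL: 150 / 5.778 = 25.962 → 25.96 in.

M 21.63 inches; XL 24.23 inches; 3XL 25.96 inches.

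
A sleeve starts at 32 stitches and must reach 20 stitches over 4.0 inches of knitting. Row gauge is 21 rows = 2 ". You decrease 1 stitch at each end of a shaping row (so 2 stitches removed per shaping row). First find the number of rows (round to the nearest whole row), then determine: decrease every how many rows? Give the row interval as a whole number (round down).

Decrease every 7th row.

Rows = 4.0 × 10.5 = 42.0 → 42 rows.
Stitches to remove: 12 → 6 shaping rows (at 2 st each).
42 / 6 = 7.00 → every 7 rows.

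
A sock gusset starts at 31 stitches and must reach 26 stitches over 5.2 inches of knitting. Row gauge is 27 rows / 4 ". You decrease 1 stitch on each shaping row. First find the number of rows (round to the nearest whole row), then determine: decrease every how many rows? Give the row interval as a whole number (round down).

Rows = 5.2 × 6.75 = 35.1 → 35 rows.
Stitches to remove: 5 → 5 shaping rows (at 1 st each).
35 / 5 = 7.00 → every 7 rows.

Decrease every 7th row.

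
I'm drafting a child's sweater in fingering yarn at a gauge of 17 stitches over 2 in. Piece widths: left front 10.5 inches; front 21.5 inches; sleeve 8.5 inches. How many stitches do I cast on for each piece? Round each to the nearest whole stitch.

Rate = 17/2 = 8.5 sts per in.
left front: 10.5 × 8.5 = 89.25 → 89.
front: 21.5 × 8.5 = 182.75 → 183.
sleeve: 8.5 × 8.5 = 72.25 → 72.

left front 89; front 183; sleeve 72.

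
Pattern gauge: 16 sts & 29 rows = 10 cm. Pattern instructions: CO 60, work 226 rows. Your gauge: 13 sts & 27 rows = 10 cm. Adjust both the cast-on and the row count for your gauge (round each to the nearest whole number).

Cast on 49 stitches; work 210 rows.

Stitches: 60 × 13/16 = 48.75 → 49.
Rows: 226 × 27/29 = 210.41 → 210.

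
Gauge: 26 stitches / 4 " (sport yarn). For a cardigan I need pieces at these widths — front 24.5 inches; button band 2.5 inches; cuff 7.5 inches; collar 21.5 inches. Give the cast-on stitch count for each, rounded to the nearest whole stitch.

Rate = 26/4 = 6.5 sts per in.
front: 24.5 × 6.5 = 159.25 → 159.
button band: 2.5 × 6.5 = 16.25 → 16.
cuff: 7.5 × 6.5 = 48.75 → 49.
collar: 21.5 × 6.5 = 139.75 → 140.

front 159; button band 16; cuff 49; collar 140.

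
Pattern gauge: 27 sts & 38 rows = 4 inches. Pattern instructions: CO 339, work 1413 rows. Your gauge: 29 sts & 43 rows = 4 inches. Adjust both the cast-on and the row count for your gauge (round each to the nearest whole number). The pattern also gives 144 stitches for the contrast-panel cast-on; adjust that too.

Cast on 364 stitches; work 1599 rows; contrast-panel cast-on 155 stitches.

Stitches: 339 × 29/27 = 364.11 → 364.
Rows: 1413 × 43/38 = 1598.92 → 1599.
contrast-panel cast-on: 144 × 29/27 = 154.67 → 155.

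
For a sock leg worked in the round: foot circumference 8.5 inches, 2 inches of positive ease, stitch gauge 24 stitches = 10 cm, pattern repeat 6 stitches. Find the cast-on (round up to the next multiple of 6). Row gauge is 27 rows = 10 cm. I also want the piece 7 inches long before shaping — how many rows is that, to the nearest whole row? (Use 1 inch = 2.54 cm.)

Cast on 66 stitches; work 48 rows.

Finished = 8.5 + 2 = 10.5 inches.
10.5 inches × 2.54 = 26.67 cm.
24/10 = 2.4 sts per cm; 26.67 × 2.4 = 64.01 sts.
Next multiple of 6 → 66.
7 inches = 17.78 cm; × 2.7 = 48.01 → 48 rows.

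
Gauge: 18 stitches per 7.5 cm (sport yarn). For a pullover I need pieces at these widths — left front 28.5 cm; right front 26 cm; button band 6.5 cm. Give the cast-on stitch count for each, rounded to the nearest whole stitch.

Rate = 18/7.5 = 2.4 sts per cm.
left front: 28.5 × 2.4 = 68.40 → 68.
right front: 26 × 2.4 = 62.40 → 62.
button band: 6.5 × 2.4 = 15.60 → 16.

left front 68; right front 62; button band 16.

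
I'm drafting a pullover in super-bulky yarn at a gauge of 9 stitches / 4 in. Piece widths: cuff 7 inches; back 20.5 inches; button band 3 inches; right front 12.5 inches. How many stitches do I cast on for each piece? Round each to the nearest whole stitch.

Rate = 9/4 = 2.25 sts per in.
cuff: 7 × 2.25 = 15.75 → 16.
back: 20.5 × 2.25 = 46.12 → 46.
button band: 3 × 2.25 = 6.75 → 7.
right front: 12.5 × 2.25 = 28.12 → 28.

cuff 16; back 46; button band 7; right front 28.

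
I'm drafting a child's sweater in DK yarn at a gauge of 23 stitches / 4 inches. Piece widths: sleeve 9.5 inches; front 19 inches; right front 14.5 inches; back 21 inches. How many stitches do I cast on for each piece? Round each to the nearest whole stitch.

sleeve 55; front 109; right front 83; back 121.

Rate = 23/4 = 5.75 sts per in.
sleeve: 9.5 × 5.75 = 54.62 → 55.
front: 19 × 5.75 = 109.25 → 109.
right front: 14.5 × 5.75 = 83.38 → 83.
back: 21 × 5.75 = 120.75 → 121.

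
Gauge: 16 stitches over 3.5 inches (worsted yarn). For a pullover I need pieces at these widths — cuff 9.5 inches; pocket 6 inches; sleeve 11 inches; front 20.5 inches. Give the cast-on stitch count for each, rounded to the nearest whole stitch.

Rate = 16/3.5 = 4.571 sts per in.
cuff: 9.5 × 4.571 = 43.43 → 43.
pocket: 6 × 4.571 = 27.43 → 27.
sleeve: 11 × 4.571 = 50.29 → 50.
front: 20.5 × 4.571 = 93.71 → 94.

cuff 43; pocket 27; sleeve 50; front 94.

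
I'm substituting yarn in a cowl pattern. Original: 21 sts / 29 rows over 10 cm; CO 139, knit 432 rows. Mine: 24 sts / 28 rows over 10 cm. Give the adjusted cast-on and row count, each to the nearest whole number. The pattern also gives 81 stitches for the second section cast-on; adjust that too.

Cast on 159 stitches; work 417 rows; second section cast-on 93 stitches.

Stitches: 139 × 24/21 = 158.86 → 159.
Rows: 432 × 28/29 = 417.10 → 417.
second section cast-on: 81 × 24/21 = 92.57 → 93.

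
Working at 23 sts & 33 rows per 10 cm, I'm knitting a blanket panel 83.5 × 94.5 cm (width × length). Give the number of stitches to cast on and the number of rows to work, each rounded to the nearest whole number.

Cast on 192 stitches and work 312 rows.

Stitch gauge = 23/10 = 2.3 sts/cm; 83.5 × 2.3 = 192.05 → 192 sts.
Row gauge = 33/10 = 3.3 rows/cm; 94.5 × 3.3 = 311.85 → 312 rows.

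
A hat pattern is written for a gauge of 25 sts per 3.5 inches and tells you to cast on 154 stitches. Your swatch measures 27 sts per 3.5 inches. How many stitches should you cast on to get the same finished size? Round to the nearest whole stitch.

Scale factor = 27 / 25 = 1.080.
154 × 27 / 25 = 166.32 sts.
→ 166 sts.

Cast on 166 stitches.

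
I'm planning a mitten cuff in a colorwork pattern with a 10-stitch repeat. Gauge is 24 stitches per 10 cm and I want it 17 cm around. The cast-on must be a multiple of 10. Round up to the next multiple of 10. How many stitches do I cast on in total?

24 / 10 = 2.4 sts per cm.
17 × 2.4 = 40.80 sts.
Next multiple of 10: 50.

CO 50 sts.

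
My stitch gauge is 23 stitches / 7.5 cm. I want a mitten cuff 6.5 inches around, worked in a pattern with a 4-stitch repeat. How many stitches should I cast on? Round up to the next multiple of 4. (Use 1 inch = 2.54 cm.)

52 stitches.

6.5 in = 6.5 × 2.54 = 16.51 cm.
23 / 7.5 = 3.067 sts/cm.
16.51 × 3.067 = 50.63 sts.
→ 52.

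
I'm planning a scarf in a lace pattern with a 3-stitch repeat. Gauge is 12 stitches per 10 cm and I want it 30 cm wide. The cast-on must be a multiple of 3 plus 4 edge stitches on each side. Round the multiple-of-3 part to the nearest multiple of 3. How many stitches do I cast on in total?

Cast on 35 stitches.

12 / 10 = 1.2 sts per cm.
30 × 1.2 = 36.00 sts.
Less 8 edge sts → 28.00 for the repeat.
Nearest multiple of 3: 27.
Add back 8 edge sts → 35.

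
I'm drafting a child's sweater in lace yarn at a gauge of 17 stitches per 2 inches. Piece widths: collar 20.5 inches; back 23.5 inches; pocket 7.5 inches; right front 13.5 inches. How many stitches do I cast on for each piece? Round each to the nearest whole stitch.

collar 174; back 200; pocket 64; right front 115.

Rate = 17/2 = 8.5 sts per in.
collar: 20.5 × 8.5 = 174.25 → 174.
back: 23.5 × 8.5 = 199.75 → 200.
pocket: 7.5 × 8.5 = 63.75 → 64.
right front: 13.5 × 8.5 = 114.75 → 115.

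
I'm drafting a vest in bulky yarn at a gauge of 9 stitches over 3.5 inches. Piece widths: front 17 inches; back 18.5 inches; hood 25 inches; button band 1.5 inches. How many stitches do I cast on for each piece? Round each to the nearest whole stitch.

Rate = 9/3.5 = 2.571 sts per in.
front: 17 × 2.571 = 43.71 → 44.
back: 18.5 × 2.571 = 47.57 → 48.
hood: 25 × 2.571 = 64.29 → 64.
button band: 1.5 × 2.571 = 3.86 → 4.

front 44; back 48; hood 64; button band 4.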